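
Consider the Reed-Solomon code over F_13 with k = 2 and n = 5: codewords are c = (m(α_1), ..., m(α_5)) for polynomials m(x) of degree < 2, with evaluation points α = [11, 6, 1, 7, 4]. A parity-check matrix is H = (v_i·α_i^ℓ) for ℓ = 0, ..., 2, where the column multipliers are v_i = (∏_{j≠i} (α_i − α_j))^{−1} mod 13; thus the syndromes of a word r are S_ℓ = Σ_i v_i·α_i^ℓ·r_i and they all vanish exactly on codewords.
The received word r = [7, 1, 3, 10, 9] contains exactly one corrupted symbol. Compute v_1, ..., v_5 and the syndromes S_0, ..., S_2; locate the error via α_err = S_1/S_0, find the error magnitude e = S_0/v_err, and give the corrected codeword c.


S = (7, 7, 7), error at position 3, error magnitude e = 8, c = [7, 1, 8, 10, 9].

Step 1: column multipliers v_i = (∏_{j≠i}(α_i − α_j))^{−1} mod 13.
  i = 1 (α = 11): (11−6)(11−1)(11−7)(11−4) = 5·10·4·7 = 1400 ≡ 9, so v_1 = 9^{−1} = 3 (mod 13).
  i = 2 (α = 6): (6−11)(6−1)(6−7)(6−4) = (−5)·5·(−1)·2 = 50 ≡ 11, so v_2 = 11^{−1} = 6 (mod 13).
  i = 3 (α = 1): (1−11)(1−6)(1−7)(1−4) = (−10)·(−5)·(−6)·(−3) = 900 ≡ 3, so v_3 = 3^{−1} = 9 (mod 13).
  i = 4 (α = 7): (7−11)(7−6)(7−1)(7−4) = (−4)·1·6·3 = −72 ≡ 6, so v_4 = 6^{−1} = 11 (mod 13).
  i = 5 (α = 4): (4−11)(4−6)(4−1)(4−7) = (−7)·(−2)·3·(−3) = −126 ≡ 4, so v_5 = 4^{−1} = 10 (mod 13).
  v = [3, 6, 9, 11, 10].
Step 2: syndromes of r = [7, 1, 3, 10, 9] (all sums mod 13).
  S_0 = Σ v_i r_i = 3·7 + 6·1 + 9·3 + 11·10 + 10·9 = 254 ≡ 7.
  S_1 = Σ v_i α_i r_i = 3·11·7 + 6·6·1 + 9·1·3 + 11·7·10 + 10·4·9 = 1424 ≡ 7.
  α_i^2 mod 13 = [4, 10, 1, 10, 3].
  S_2 = Σ v_i α_i^2 r_i = 3·4·7 + 6·10·1 + 9·1·3 + 11·10·10 + 10·3·9 = 1541 ≡ 7.
  S = (7, 7, 7) ≠ 0, so r is not a codeword (an error is present).
Step 3: locate the error. For a single error e at position i, S_ℓ = v_i·e·α_i^ℓ, so α_err = S_1/S_0.
  S_0^{−1} = 7^{−1} = 2 (mod 13), so α_err = 7·2 = 14 ≡ 1 = α_3. Error position i = 3.
  Consistency check: S_2/S_1 = 7·2 = 14 ≡ 1 = α_err ✓ (single-error assumption holds).
Step 4: error magnitude e = S_0/v_3 = S_0·∏_{j≠3}(α_3 − α_j) = 7·3 = 21 ≡ 8 (mod 13).
Step 5: correct position 3: c_3 = r_3 − e = 3 − 8 ≡ 8 (mod 13). Hence c = [7, 1, 8, 10, 9].
  Check: interpolating c through the α_i gives m(x) = 12 + 9·x (degree < 2) with m(α_i) = c_i for every i, so c is indeed a codeword.


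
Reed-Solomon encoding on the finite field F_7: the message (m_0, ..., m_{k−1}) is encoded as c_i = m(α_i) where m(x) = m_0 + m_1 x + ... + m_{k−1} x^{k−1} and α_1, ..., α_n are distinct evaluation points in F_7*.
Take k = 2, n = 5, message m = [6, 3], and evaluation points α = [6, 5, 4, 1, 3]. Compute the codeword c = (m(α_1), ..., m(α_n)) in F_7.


c = [3, 0, 4, 2, 1]

Message polynomial: m(x) = 6 + 3·x (mod 7).
For each evaluation point α_i, compute m(α_i) mod 7:
  α_1 = 6: Horner steps 3 → 3, so m(6) = 3.
  α_2 = 5: Horner steps 3 → 0, so m(5) = 0.
  α_3 = 4: Horner steps 3 → 4, so m(4) = 4.
  α_4 = 1: Horner steps 3 → 2, so m(1) = 2.
  α_5 = 3: Horner steps 3 → 1, so m(3) = 1.
Codeword c = [3, 0, 4, 2, 1] ∈ F_7^5.


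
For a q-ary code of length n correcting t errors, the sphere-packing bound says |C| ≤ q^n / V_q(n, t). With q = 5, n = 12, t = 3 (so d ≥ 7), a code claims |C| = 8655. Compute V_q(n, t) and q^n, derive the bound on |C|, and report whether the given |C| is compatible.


V_q(n, t) = 15185, q^n = 244140625, Hamming bound = 16077, |C| = 8655 ≤ bound (satisfied).

Step 1: Compute V_q(n, t) = Σ_{j=0}^3 C(n, j) (q−1)^j.
  j = 0: C(12,0)·(4)^0 = 1·1 = 1.
  j = 1: C(12,1)·(4)^1 = 12·4 = 48.
  j = 2: C(12,2)·(4)^2 = 66·16 = 1056.
  j = 3: C(12,3)·(4)^3 = 220·64 = 14080.
  V_q(n, t) = 1 + 48 + 1056 + 14080 = 15185.
Step 2: q^n = 5^12 = 244140625.
Step 3: Hamming bound ⌊q^n / V_q(n,t)⌋ = ⌊244140625/15185⌋ = 16077.
Step 4: Compare |C| = 8655 to 16077: satisfied.
The claimed |C| lies below the Hamming bound.


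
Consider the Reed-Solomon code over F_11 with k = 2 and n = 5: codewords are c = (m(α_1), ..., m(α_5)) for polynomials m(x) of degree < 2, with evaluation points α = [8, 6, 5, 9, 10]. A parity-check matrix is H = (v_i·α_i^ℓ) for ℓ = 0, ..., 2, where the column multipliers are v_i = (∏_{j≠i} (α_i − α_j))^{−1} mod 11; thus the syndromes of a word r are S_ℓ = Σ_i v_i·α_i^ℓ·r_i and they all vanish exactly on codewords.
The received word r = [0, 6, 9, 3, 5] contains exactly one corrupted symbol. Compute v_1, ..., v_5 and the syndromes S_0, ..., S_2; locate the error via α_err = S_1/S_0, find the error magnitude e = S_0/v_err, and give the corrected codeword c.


S = (5, 1, 9), error at position 4, error magnitude e = 6, c = [0, 6, 9, 8, 5].

Step 1: column multipliers v_i = (∏_{j≠i}(α_i − α_j))^{−1} mod 11.
  i = 1 (α = 8): (8−6)(8−5)(8−9)(8−10) = 2·3·(−1)·(−2) = 12 ≡ 1, so v_1 = 1^{−1} = 1 (mod 11).
  i = 2 (α = 6): (6−8)(6−5)(6−9)(6−10) = (−2)·1·(−3)·(−4) = −24 ≡ 9, so v_2 = 9^{−1} = 5 (mod 11).
  i = 3 (α = 5): (5−8)(5−6)(5−9)(5−10) = (−3)·(−1)·(−4)·(−5) = 60 ≡ 5, so v_3 = 5^{−1} = 9 (mod 11).
  i = 4 (α = 9): (9−8)(9−6)(9−5)(9−10) = 1·3·4·(−1) = −12 ≡ 10, so v_4 = 10^{−1} = 10 (mod 11).
  i = 5 (α = 10): (10−8)(10−6)(10−5)(10−9) = 2·4·5·1 = 40 ≡ 7, so v_5 = 7^{−1} = 8 (mod 11).
  v = [1, 5, 9, 10, 8].
Step 2: syndromes of r = [0, 6, 9, 3, 5] (all sums mod 11).
  S_0 = Σ v_i r_i = 1·0 + 5·6 + 9·9 + 10·3 + 8·5 = 181 ≡ 5.
  S_1 = Σ v_i α_i r_i = 1·8·0 + 5·6·6 + 9·5·9 + 10·9·3 + 8·10·5 = 1255 ≡ 1.
  α_i^2 mod 11 = [9, 3, 3, 4, 1].
  S_2 = Σ v_i α_i^2 r_i = 1·9·0 + 5·3·6 + 9·3·9 + 10·4·3 + 8·1·5 = 493 ≡ 9.
  S = (5, 1, 9) ≠ 0, so r is not a codeword (an error is present).
Step 3: locate the error. For a single error e at position i, S_ℓ = v_i·e·α_i^ℓ, so α_err = S_1/S_0.
  S_0^{−1} = 5^{−1} = 9 (mod 11), so α_err = 1·9 = 9 ≡ 9 = α_4. Error position i = 4.
  Consistency check: S_2/S_1 = 9·1 = 9 ≡ 9 = α_err ✓ (single-error assumption holds).
Step 4: error magnitude e = S_0/v_4 = S_0·∏_{j≠4}(α_4 − α_j) = 5·10 = 50 ≡ 6 (mod 11).
Step 5: correct position 4: c_4 = r_4 − e = 3 − 6 ≡ 8 (mod 11). Hence c = [0, 6, 9, 8, 5].
  Check: interpolating c through the α_i gives m(x) = 2 + 8·x (degree < 2) with m(α_i) = c_i for every i, so c is indeed a codeword.


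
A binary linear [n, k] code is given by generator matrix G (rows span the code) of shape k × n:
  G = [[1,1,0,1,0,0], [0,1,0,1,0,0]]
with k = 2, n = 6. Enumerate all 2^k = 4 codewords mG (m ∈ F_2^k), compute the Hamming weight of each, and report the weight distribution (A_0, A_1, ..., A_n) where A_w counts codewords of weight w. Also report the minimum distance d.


Weight distribution: A_0 = 1, A_1 = 1, A_2 = 1, A_3 = 1. Minimum distance d = 1.

Enumerate all 2^2 = 4 messages m ∈ F_2^2.
For each, compute codeword c = mG in F_2^6, then tally its weight.
  m = 00 → c = 000000, weight = 0.
  m = 10 → c = 110100, weight = 3.
  m = 01 → c = 010100, weight = 2.
  m = 11 → c = 100000, weight = 1.
Tally weights:
  weight 0: 1 codewords.
  weight 1: 1 codewords.
  weight 2: 1 codewords.
  weight 3: 1 codewords.
Minimum distance d = smallest w > 0 with A_w > 0 = 1.
Sanity: Σ A_w = 4 = 2^2 = 4 ✓.


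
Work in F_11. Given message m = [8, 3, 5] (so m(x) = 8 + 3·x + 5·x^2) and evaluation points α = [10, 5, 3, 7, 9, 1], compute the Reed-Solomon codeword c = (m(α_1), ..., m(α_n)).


c = [10, 5, 7, 10, 0, 5]

Message polynomial: m(x) = 8 + 3·x + 5·x^2 (mod 11).
For each evaluation point α_i, compute m(α_i) mod 11:
  α_1 = 10: Horner steps 5 → 9 → 10, so m(10) = 10.
  α_2 = 5: Horner steps 5 → 6 → 5, so m(5) = 5.
  α_3 = 3: Horner steps 5 → 7 → 7, so m(3) = 7.
  α_4 = 7: Horner steps 5 → 5 → 10, so m(7) = 10.
  α_5 = 9: Horner steps 5 → 4 → 0, so m(9) = 0.
  α_6 = 1: Horner steps 5 → 8 → 5, so m(1) = 5.
Codeword c = [10, 5, 7, 10, 0, 5] ∈ F_11^6.


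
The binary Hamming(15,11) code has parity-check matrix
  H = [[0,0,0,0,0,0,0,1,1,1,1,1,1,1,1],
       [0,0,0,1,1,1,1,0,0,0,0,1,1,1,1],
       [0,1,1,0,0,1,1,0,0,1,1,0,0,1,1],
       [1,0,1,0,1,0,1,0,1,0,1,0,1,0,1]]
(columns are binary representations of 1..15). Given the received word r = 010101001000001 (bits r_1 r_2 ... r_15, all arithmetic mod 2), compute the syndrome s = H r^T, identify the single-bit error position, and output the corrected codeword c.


s = (0, 1, 1, 0)^T, error position = 6, corrected codeword c = 010100001000001

Compute s = H r^T mod 2 one row at a time:
  s_1 = 0 + 1 + 0 + 0 + 0 + 0 + 0 + 1 = 2 ≡ 0 (mod 2).
  s_2 = 1 + 0 + 1 + 0 + 0 + 0 + 0 + 1 = 3 ≡ 1 (mod 2).
  s_3 = 1 + 0 + 1 + 0 + 0 + 0 + 0 + 1 = 3 ≡ 1 (mod 2).
  s_4 = 0 + 0 + 0 + 0 + 1 + 0 + 0 + 1 = 2 ≡ 0 (mod 2).
s = (0, 1, 1, 0)^T — this equals column 6 of H (binary 0110), so error is at position 6.
Correct: flip bit 6 of r = 010101001000001 to get c = 010100001000001.


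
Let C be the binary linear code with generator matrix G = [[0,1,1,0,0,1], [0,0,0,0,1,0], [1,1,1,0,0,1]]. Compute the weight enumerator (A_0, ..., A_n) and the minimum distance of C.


Weight distribution: A_0 = 1, A_1 = 2, A_2 = 1, A_3 = 1, A_4 = 2, A_5 = 1. Minimum distance d = 1.

Enumerate all 2^3 = 8 messages m ∈ F_2^3.
For each, compute codeword c = mG in F_2^6, then tally its weight.
  m = 000 → c = 000000, weight = 0.
  m = 100 → c = 011001, weight = 3.
  m = 010 → c = 000010, weight = 1.
  m = 110 → c = 011011, weight = 4.
  m = 001 → c = 111001, weight = 4.
  m = 101 → c = 100000, weight = 1.
  m = 011 → c = 111011, weight = 5.
  m = 111 → c = 100010, weight = 2.
Tally weights:
  weight 0: 1 codewords.
  weight 1: 2 codewords.
  weight 2: 1 codewords.
  weight 3: 1 codewords.
  weight 4: 2 codewords.
  weight 5: 1 codewords.
Minimum distance d = smallest w > 0 with A_w > 0 = 1.
Sanity: Σ A_w = 8 = 2^3 = 8 ✓.


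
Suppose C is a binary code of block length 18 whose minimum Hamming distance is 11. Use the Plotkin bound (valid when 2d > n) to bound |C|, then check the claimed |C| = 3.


Plotkin bound M ≤ 4; given |C| = 3 ≤ bound (satisfied).

Check applicability: 2d = 22, n = 18.
2d − n = 4 > 0, so Plotkin applies.
Compute d/(2d−n) = 11/4 ≈ 2.7500.
⌊d/(2d−n)⌋ = 2.
Plotkin bound: M ≤ 2·2 = 4.
Given |C| = 3, check: satisfied.
This |C| is below the Plotkin bound.


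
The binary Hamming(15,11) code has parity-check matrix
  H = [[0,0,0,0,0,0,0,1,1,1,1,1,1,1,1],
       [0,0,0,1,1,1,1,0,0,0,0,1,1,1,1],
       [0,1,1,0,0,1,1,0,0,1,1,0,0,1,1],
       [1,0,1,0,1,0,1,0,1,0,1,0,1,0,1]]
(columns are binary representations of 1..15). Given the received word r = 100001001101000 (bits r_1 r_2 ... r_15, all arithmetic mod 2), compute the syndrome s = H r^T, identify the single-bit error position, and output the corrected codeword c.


s = (1, 0, 0, 0)^T, error position = 8, corrected codeword c = 100001011101000

Compute s = H r^T mod 2 one row at a time:
  s_1 = 0 + 1 + 1 + 0 + 1 + 0 + 0 + 0 = 3 ≡ 1 (mod 2).
  s_2 = 0 + 0 + 1 + 0 + 1 + 0 + 0 + 0 = 2 ≡ 0 (mod 2).
  s_3 = 0 + 0 + 1 + 0 + 1 + 0 + 0 + 0 = 2 ≡ 0 (mod 2).
  s_4 = 1 + 0 + 0 + 0 + 1 + 0 + 0 + 0 = 2 ≡ 0 (mod 2).
s = (1, 0, 0, 0)^T — this equals column 8 of H (binary 1000), so error is at position 8.
Correct: flip bit 8 of r = 100001001101000 to get c = 100001011101000.


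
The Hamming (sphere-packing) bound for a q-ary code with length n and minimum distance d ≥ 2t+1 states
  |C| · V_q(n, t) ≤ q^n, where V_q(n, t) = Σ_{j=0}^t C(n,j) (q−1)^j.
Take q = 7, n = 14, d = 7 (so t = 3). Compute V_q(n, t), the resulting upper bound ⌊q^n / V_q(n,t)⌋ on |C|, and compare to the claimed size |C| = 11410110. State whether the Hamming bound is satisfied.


V_q(n, t) = 81985, q^n = 678223072849, Hamming bound = 8272526, |C| = 11410110 > bound (violated).

Step 1: Compute V_q(n, t) = Σ_{j=0}^3 C(n, j) (q−1)^j.
  j = 0: C(14,0)·(6)^0 = 1·1 = 1.
  j = 1: C(14,1)·(6)^1 = 14·6 = 84.
  j = 2: C(14,2)·(6)^2 = 91·36 = 3276.
  j = 3: C(14,3)·(6)^3 = 364·216 = 78624.
  V_q(n, t) = 1 + 84 + 3276 + 78624 = 81985.
Step 2: q^n = 7^14 = 678223072849.
Step 3: Hamming bound ⌊q^n / V_q(n,t)⌋ = ⌊678223072849/81985⌋ = 8272526.
Step 4: Compare |C| = 11410110 to 8272526: violated.
The claimed |C| lies above the Hamming bound, so no 7-ary code of length 14 with d ≥ 7 can have 11410110 codewords.


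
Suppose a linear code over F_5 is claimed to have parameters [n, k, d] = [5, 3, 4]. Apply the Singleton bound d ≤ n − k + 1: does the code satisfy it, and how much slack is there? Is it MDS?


Singleton RHS = n − k + 1 = 3, slack = -1, bound violated (no such code; not MDS).

Singleton bound: d ≤ n − k + 1.
Here n = 5, k = 3, so n − k + 1 = 3.
Given d = 4, check d ≤ 3: NO.
Slack = (n − k + 1) − d = -1.
The slack is negative: d = 4 exceeds n − k + 1 = 3 by 1, so the Singleton bound is violated and no linear [5, 3, 4]_5 code can exist. In particular it is not MDS (MDS requires d = n − k + 1 exactly).
Description: the claimed parameters are [5, 3, 4]_5; such a code would be impossible (violates the Singleton bound).


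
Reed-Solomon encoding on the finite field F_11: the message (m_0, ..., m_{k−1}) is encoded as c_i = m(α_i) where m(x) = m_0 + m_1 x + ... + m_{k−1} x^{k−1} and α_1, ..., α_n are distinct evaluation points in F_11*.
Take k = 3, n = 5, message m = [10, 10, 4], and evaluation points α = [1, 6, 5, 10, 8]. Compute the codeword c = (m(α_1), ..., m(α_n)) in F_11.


c = [2, 5, 6, 4, 5]

Message polynomial: m(x) = 10 + 10·x + 4·x^2 (mod 11).
For each evaluation point α_i, compute m(α_i) mod 11:
  α_1 = 1: Horner steps 4 → 3 → 2, so m(1) = 2.
  α_2 = 6: Horner steps 4 → 1 → 5, so m(6) = 5.
  α_3 = 5: Horner steps 4 → 8 → 6, so m(5) = 6.
  α_4 = 10: Horner steps 4 → 6 → 4, so m(10) = 4.
  α_5 = 8: Horner steps 4 → 9 → 5, so m(8) = 5.
Codeword c = [2, 5, 6, 4, 5] ∈ F_11^5.


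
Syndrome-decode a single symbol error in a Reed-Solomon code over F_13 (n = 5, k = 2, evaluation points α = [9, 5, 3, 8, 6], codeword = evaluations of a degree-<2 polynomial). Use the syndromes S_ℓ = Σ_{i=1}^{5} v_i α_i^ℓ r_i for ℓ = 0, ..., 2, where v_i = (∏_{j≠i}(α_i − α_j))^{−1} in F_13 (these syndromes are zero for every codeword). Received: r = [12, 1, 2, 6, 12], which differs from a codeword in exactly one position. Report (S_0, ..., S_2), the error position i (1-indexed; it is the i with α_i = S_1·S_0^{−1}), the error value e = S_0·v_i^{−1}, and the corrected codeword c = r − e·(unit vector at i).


S = (1, 6, 10), error at position 5, error magnitude e = 5, c = [12, 1, 2, 6, 7].

Step 1: column multipliers v_i = (∏_{j≠i}(α_i − α_j))^{−1} mod 13.
  i = 1 (α = 9): (9−5)(9−3)(9−8)(9−6) = 4·6·1·3 = 72 ≡ 7, so v_1 = 7^{−1} = 2 (mod 13).
  i = 2 (α = 5): (5−9)(5−3)(5−8)(5−6) = (−4)·2·(−3)·(−1) = −24 ≡ 2, so v_2 = 2^{−1} = 7 (mod 13).
  i = 3 (α = 3): (3−9)(3−5)(3−8)(3−6) = (−6)·(−2)·(−5)·(−3) = 180 ≡ 11, so v_3 = 11^{−1} = 6 (mod 13).
  i = 4 (α = 8): (8−9)(8−5)(8−3)(8−6) = (−1)·3·5·2 = −30 ≡ 9, so v_4 = 9^{−1} = 3 (mod 13).
  i = 5 (α = 6): (6−9)(6−5)(6−3)(6−8) = (−3)·1·3·(−2) = 18 ≡ 5, so v_5 = 5^{−1} = 8 (mod 13).
  v = [2, 7, 6, 3, 8].
Step 2: syndromes of r = [12, 1, 2, 6, 12] (all sums mod 13).
  S_0 = Σ v_i r_i = 2·12 + 7·1 + 6·2 + 3·6 + 8·12 = 157 ≡ 1.
  S_1 = Σ v_i α_i r_i = 2·9·12 + 7·5·1 + 6·3·2 + 3·8·6 + 8·6·12 = 1007 ≡ 6.
  α_i^2 mod 13 = [3, 12, 9, 12, 10].
  S_2 = Σ v_i α_i^2 r_i = 2·3·12 + 7·12·1 + 6·9·2 + 3·12·6 + 8·10·12 = 1440 ≡ 10.
  S = (1, 6, 10) ≠ 0, so r is not a codeword (an error is present).
Step 3: locate the error. For a single error e at position i, S_ℓ = v_i·e·α_i^ℓ, so α_err = S_1/S_0.
  S_0^{−1} = 1^{−1} = 1 (mod 13), so α_err = 6·1 = 6 ≡ 6 = α_5. Error position i = 5.
  Consistency check: S_2/S_1 = 10·11 = 110 ≡ 6 = α_err ✓ (single-error assumption holds).
Step 4: error magnitude e = S_0/v_5 = S_0·∏_{j≠5}(α_5 − α_j) = 1·5 = 5 ≡ 5 (mod 13).
Step 5: correct position 5: c_5 = r_5 − e = 12 − 5 ≡ 7 (mod 13). Hence c = [12, 1, 2, 6, 7].
  Check: interpolating c through the α_i gives m(x) = 10 + 6·x (degree < 2) with m(α_i) = c_i for every i, so c is indeed a codeword.


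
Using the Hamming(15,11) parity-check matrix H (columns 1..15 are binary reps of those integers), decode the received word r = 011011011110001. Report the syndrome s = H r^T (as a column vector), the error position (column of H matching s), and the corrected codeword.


s = (1, 1, 0, 1)^T, error position = 13, corrected codeword c = 011011011110101

Compute s = H r^T mod 2 one row at a time:
  s_1 = 1 + 1 + 1 + 1 + 0 + 0 + 0 + 1 = 5 ≡ 1 (mod 2).
  s_2 = 0 + 1 + 1 + 0 + 0 + 0 + 0 + 1 = 3 ≡ 1 (mod 2).
  s_3 = 1 + 1 + 1 + 0 + 1 + 1 + 0 + 1 = 6 ≡ 0 (mod 2).
  s_4 = 0 + 1 + 1 + 0 + 1 + 1 + 0 + 1 = 5 ≡ 1 (mod 2).
s = (1, 1, 0, 1)^T — this equals column 13 of H (binary 1101), so error is at position 13.
Correct: flip bit 13 of r = 011011011110001 to get c = 011011011110101.


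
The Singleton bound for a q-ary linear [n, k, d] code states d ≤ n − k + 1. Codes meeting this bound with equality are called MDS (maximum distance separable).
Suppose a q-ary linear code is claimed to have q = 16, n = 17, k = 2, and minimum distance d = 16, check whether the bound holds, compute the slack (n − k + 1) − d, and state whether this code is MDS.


Singleton RHS = n − k + 1 = 16, slack = 0, bound satisfied, MDS.

Singleton bound: d ≤ n − k + 1.
Here n = 17, k = 2, so n − k + 1 = 16.
Given d = 16, check d ≤ 16: YES.
Slack = (n − k + 1) − d = 0.
The code is MDS (slack = 0).
Description: the claimed parameters are [17, 2, 16]_16; such a code would be MDS (meets Singleton bound).


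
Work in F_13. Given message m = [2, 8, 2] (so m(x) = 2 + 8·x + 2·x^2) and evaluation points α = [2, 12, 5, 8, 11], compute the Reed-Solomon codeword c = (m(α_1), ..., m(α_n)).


c = [0, 9, 1, 12, 7]

Message polynomial: m(x) = 2 + 8·x + 2·x^2 (mod 13).
For each evaluation point α_i, compute m(α_i) mod 13:
  α_1 = 2: Horner steps 2 → 12 → 0, so m(2) = 0.
  α_2 = 12: Horner steps 2 → 6 → 9, so m(12) = 9.
  α_3 = 5: Horner steps 2 → 5 → 1, so m(5) = 1.
  α_4 = 8: Horner steps 2 → 11 → 12, so m(8) = 12.
  α_5 = 11: Horner steps 2 → 4 → 7, so m(11) = 7.
Codeword c = [0, 9, 1, 12, 7] ∈ F_13^5.


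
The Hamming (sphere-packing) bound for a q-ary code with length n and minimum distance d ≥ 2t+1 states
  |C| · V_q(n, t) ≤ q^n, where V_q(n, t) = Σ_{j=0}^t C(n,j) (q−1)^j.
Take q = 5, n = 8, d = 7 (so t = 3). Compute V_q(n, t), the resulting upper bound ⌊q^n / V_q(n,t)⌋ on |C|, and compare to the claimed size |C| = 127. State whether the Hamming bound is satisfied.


V_q(n, t) = 4065, q^n = 390625, Hamming bound = 96, |C| = 127 > bound (violated).

Step 1: Compute V_q(n, t) = Σ_{j=0}^3 C(n, j) (q−1)^j.
  j = 0: C(8,0)·(4)^0 = 1·1 = 1.
  j = 1: C(8,1)·(4)^1 = 8·4 = 32.
  j = 2: C(8,2)·(4)^2 = 28·16 = 448.
  j = 3: C(8,3)·(4)^3 = 56·64 = 3584.
  V_q(n, t) = 1 + 32 + 448 + 3584 = 4065.
Step 2: q^n = 5^8 = 390625.
Step 3: Hamming bound ⌊q^n / V_q(n,t)⌋ = ⌊390625/4065⌋ = 96.
Step 4: Compare |C| = 127 to 96: violated.
The claimed |C| lies above the Hamming bound, so no 5-ary code of length 8 with d ≥ 7 can have 127 codewords.


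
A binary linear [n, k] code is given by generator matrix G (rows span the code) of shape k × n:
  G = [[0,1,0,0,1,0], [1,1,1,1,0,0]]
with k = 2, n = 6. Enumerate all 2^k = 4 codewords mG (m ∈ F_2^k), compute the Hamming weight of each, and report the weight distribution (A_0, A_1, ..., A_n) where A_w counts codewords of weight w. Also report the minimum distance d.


Weight distribution: A_0 = 1, A_2 = 1, A_4 = 2. Minimum distance d = 2.

Enumerate all 2^2 = 4 messages m ∈ F_2^2.
For each, compute codeword c = mG in F_2^6, then tally its weight.
  m = 00 → c = 000000, weight = 0.
  m = 10 → c = 010010, weight = 2.
  m = 01 → c = 111100, weight = 4.
  m = 11 → c = 101110, weight = 4.
Tally weights:
  weight 0: 1 codewords.
  weight 2: 1 codewords.
  weight 4: 2 codewords.
Minimum distance d = smallest w > 0 with A_w > 0 = 2.
Sanity: Σ A_w = 4 = 2^2 = 4 ✓.


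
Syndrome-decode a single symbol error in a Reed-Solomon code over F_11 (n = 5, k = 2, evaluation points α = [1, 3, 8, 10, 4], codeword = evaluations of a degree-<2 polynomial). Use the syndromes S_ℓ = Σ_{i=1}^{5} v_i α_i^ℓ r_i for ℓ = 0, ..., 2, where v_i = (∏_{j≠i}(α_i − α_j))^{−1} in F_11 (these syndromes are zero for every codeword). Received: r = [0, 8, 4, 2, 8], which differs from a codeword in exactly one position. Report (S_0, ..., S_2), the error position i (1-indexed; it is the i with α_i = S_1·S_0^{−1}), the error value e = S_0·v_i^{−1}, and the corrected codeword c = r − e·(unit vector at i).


S = (3, 9, 5), error at position 2, error magnitude e = 10, c = [0, 9, 4, 2, 8].

Step 1: column multipliers v_i = (∏_{j≠i}(α_i − α_j))^{−1} mod 11.
  i = 1 (α = 1): (1−3)(1−8)(1−10)(1−4) = (−2)·(−7)·(−9)·(−3) = 378 ≡ 4, so v_1 = 4^{−1} = 3 (mod 11).
  i = 2 (α = 3): (3−1)(3−8)(3−10)(3−4) = 2·(−5)·(−7)·(−1) = −70 ≡ 7, so v_2 = 7^{−1} = 8 (mod 11).
  i = 3 (α = 8): (8−1)(8−3)(8−10)(8−4) = 7·5·(−2)·4 = −280 ≡ 6, so v_3 = 6^{−1} = 2 (mod 11).
  i = 4 (α = 10): (10−1)(10−3)(10−8)(10−4) = 9·7·2·6 = 756 ≡ 8, so v_4 = 8^{−1} = 7 (mod 11).
  i = 5 (α = 4): (4−1)(4−3)(4−8)(4−10) = 3·1·(−4)·(−6) = 72 ≡ 6, so v_5 = 6^{−1} = 2 (mod 11).
  v = [3, 8, 2, 7, 2].
Step 2: syndromes of r = [0, 8, 4, 2, 8] (all sums mod 11).
  S_0 = Σ v_i r_i = 3·0 + 8·8 + 2·4 + 7·2 + 2·8 = 102 ≡ 3.
  S_1 = Σ v_i α_i r_i = 3·1·0 + 8·3·8 + 2·8·4 + 7·10·2 + 2·4·8 = 460 ≡ 9.
  α_i^2 mod 11 = [1, 9, 9, 1, 5].
  S_2 = Σ v_i α_i^2 r_i = 3·1·0 + 8·9·8 + 2·9·4 + 7·1·2 + 2·5·8 = 742 ≡ 5.
  S = (3, 9, 5) ≠ 0, so r is not a codeword (an error is present).
Step 3: locate the error. For a single error e at position i, S_ℓ = v_i·e·α_i^ℓ, so α_err = S_1/S_0.
  S_0^{−1} = 3^{−1} = 4 (mod 11), so α_err = 9·4 = 36 ≡ 3 = α_2. Error position i = 2.
  Consistency check: S_2/S_1 = 5·5 = 25 ≡ 3 = α_err ✓ (single-error assumption holds).
Step 4: error magnitude e = S_0/v_2 = S_0·∏_{j≠2}(α_2 − α_j) = 3·7 = 21 ≡ 10 (mod 11).
Step 5: correct position 2: c_2 = r_2 − e = 8 − 10 ≡ 9 (mod 11). Hence c = [0, 9, 4, 2, 8].
  Check: interpolating c through the α_i gives m(x) = 1 + 10·x (degree < 2) with m(α_i) = c_i for every i, so c is indeed a codeword.


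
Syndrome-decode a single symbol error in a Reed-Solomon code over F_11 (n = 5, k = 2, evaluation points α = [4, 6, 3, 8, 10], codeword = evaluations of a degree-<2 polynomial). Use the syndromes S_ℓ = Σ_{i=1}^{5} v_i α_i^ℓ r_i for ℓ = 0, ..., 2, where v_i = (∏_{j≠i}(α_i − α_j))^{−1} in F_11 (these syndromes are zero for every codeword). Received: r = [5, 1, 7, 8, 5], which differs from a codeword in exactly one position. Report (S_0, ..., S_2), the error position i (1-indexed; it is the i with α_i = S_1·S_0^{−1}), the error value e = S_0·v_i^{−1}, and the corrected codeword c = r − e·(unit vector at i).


S = (2, 9, 2), error at position 5, error magnitude e = 1, c = [5, 1, 7, 8, 4].

Step 1: column multipliers v_i = (∏_{j≠i}(α_i − α_j))^{−1} mod 11.
  i = 1 (α = 4): (4−6)(4−3)(4−8)(4−10) = (−2)·1·(−4)·(−6) = −48 ≡ 7, so v_1 = 7^{−1} = 8 (mod 11).
  i = 2 (α = 6): (6−4)(6−3)(6−8)(6−10) = 2·3·(−2)·(−4) = 48 ≡ 4, so v_2 = 4^{−1} = 3 (mod 11).
  i = 3 (α = 3): (3−4)(3−6)(3−8)(3−10) = (−1)·(−3)·(−5)·(−7) = 105 ≡ 6, so v_3 = 6^{−1} = 2 (mod 11).
  i = 4 (α = 8): (8−4)(8−6)(8−3)(8−10) = 4·2·5·(−2) = −80 ≡ 8, so v_4 = 8^{−1} = 7 (mod 11).
  i = 5 (α = 10): (10−4)(10−6)(10−3)(10−8) = 6·4·7·2 = 336 ≡ 6, so v_5 = 6^{−1} = 2 (mod 11).
  v = [8, 3, 2, 7, 2].
Step 2: syndromes of r = [5, 1, 7, 8, 5] (all sums mod 11).
  S_0 = Σ v_i r_i = 8·5 + 3·1 + 2·7 + 7·8 + 2·5 = 123 ≡ 2.
  S_1 = Σ v_i α_i r_i = 8·4·5 + 3·6·1 + 2·3·7 + 7·8·8 + 2·10·5 = 768 ≡ 9.
  α_i^2 mod 11 = [5, 3, 9, 9, 1].
  S_2 = Σ v_i α_i^2 r_i = 8·5·5 + 3·3·1 + 2·9·7 + 7·9·8 + 2·1·5 = 849 ≡ 2.
  S = (2, 9, 2) ≠ 0, so r is not a codeword (an error is present).
Step 3: locate the error. For a single error e at position i, S_ℓ = v_i·e·α_i^ℓ, so α_err = S_1/S_0.
  S_0^{−1} = 2^{−1} = 6 (mod 11), so α_err = 9·6 = 54 ≡ 10 = α_5. Error position i = 5.
  Consistency check: S_2/S_1 = 2·5 = 10 ≡ 10 = α_err ✓ (single-error assumption holds).
Step 4: error magnitude e = S_0/v_5 = S_0·∏_{j≠5}(α_5 − α_j) = 2·6 = 12 ≡ 1 (mod 11).
Step 5: correct position 5: c_5 = r_5 − e = 5 − 1 ≡ 4 (mod 11). Hence c = [5, 1, 7, 8, 4].
  Check: interpolating c through the α_i gives m(x) = 2 + 9·x (degree < 2) with m(α_i) = c_i for every i, so c is indeed a codeword.


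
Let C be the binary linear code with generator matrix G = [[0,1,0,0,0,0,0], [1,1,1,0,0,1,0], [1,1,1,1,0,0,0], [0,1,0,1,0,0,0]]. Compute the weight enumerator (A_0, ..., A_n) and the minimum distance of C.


Weight distribution: A_0 = 1, A_1 = 3, A_2 = 4, A_3 = 4, A_4 = 3, A_5 = 1. Minimum distance d = 1.

Enumerate all 2^4 = 16 messages m ∈ F_2^4.
For each, compute codeword c = mG in F_2^7, then tally its weight.
  m = 0000 → c = 0000000, weight = 0.
  m = 1000 → c = 0100000, weight = 1.
  m = 0100 → c = 1110010, weight = 4.
  m = 1100 → c = 1010010, weight = 3.
  m = 0010 → c = 1111000, weight = 4.
  m = 1010 → c = 1011000, weight = 3.
  m = 0110 → c = 0001010, weight = 2.
  m = 1110 → c = 0101010, weight = 3.
  m = 0001 → c = 0101000, weight = 2.
  m = 1001 → c = 0001000, weight = 1.
  m = 0101 → c = 1011010, weight = 4.
  m = 1101 → c = 1111010, weight = 5.
  m = 0011 → c = 1010000, weight = 2.
  m = 1011 → c = 1110000, weight = 3.
  m = 0111 → c = 0100010, weight = 2.
  m = 1111 → c = 0000010, weight = 1.
Tally weights:
  weight 0: 1 codewords.
  weight 1: 3 codewords.
  weight 2: 4 codewords.
  weight 3: 4 codewords.
  weight 4: 3 codewords.
  weight 5: 1 codewords.
Minimum distance d = smallest w > 0 with A_w > 0 = 1.
Sanity: Σ A_w = 16 = 2^4 = 16 ✓.


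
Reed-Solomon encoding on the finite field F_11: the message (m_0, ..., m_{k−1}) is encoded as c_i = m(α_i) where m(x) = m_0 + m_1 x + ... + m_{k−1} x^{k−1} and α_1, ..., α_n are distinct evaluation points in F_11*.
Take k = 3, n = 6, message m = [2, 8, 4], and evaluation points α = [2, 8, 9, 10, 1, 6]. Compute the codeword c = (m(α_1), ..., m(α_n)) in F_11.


c = [1, 3, 2, 9, 3, 7]

Message polynomial: m(x) = 2 + 8·x + 4·x^2 (mod 11).
For each evaluation point α_i, compute m(α_i) mod 11:
  α_1 = 2: Horner steps 4 → 5 → 1, so m(2) = 1.
  α_2 = 8: Horner steps 4 → 7 → 3, so m(8) = 3.
  α_3 = 9: Horner steps 4 → 0 → 2, so m(9) = 2.
  α_4 = 10: Horner steps 4 → 4 → 9, so m(10) = 9.
  α_5 = 1: Horner steps 4 → 1 → 3, so m(1) = 3.
  α_6 = 6: Horner steps 4 → 10 → 7, so m(6) = 7.
Codeword c = [1, 3, 2, 9, 3, 7] ∈ F_11^6.


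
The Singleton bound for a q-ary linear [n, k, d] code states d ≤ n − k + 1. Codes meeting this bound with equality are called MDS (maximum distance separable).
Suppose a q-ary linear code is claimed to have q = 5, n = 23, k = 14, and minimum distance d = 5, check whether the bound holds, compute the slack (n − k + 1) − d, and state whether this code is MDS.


Singleton RHS = n − k + 1 = 10, slack = 5, bound satisfied, not MDS.

Singleton bound: d ≤ n − k + 1.
Here n = 23, k = 14, so n − k + 1 = 10.
Given d = 5, check d ≤ 10: YES.
Slack = (n − k + 1) − d = 5.
The code is NOT MDS (slack = 5 > 0).
Description: the claimed parameters are [23, 14, 5]_5; such a code would be non-MDS.


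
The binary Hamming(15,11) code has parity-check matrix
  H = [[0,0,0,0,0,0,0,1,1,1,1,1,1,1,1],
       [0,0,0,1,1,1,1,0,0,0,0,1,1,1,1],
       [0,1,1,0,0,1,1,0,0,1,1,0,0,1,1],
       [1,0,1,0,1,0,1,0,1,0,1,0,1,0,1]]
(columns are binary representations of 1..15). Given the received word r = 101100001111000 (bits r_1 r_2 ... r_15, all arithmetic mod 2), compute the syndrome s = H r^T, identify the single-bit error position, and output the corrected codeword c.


s = (0, 0, 1, 0)^T, error position = 2, corrected codeword c = 111100001111000

Compute s = H r^T mod 2 one row at a time:
  s_1 = 0 + 1 + 1 + 1 + 1 + 0 + 0 + 0 = 4 ≡ 0 (mod 2).
  s_2 = 1 + 0 + 0 + 0 + 1 + 0 + 0 + 0 = 2 ≡ 0 (mod 2).
  s_3 = 0 + 1 + 0 + 0 + 1 + 1 + 0 + 0 = 3 ≡ 1 (mod 2).
  s_4 = 1 + 1 + 0 + 0 + 1 + 1 + 0 + 0 = 4 ≡ 0 (mod 2).
s = (0, 0, 1, 0)^T — this equals column 2 of H (binary 0010), so error is at position 2.
Correct: flip bit 2 of r = 101100001111000 to get c = 111100001111000.


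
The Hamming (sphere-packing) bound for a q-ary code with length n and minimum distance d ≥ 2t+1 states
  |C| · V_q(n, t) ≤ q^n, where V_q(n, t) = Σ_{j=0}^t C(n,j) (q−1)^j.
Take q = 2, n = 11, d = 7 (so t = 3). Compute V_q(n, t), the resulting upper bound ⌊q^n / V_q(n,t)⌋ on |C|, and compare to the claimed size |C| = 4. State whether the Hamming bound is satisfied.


V_q(n, t) = 232, q^n = 2048, Hamming bound = 8, |C| = 4 ≤ bound (satisfied).

Step 1: Compute V_q(n, t) = Σ_{j=0}^3 C(n, j) (q−1)^j.
  j = 0: C(11,0)·(1)^0 = 1·1 = 1.
  j = 1: C(11,1)·(1)^1 = 11·1 = 11.
  j = 2: C(11,2)·(1)^2 = 55·1 = 55.
  j = 3: C(11,3)·(1)^3 = 165·1 = 165.
  V_q(n, t) = 1 + 11 + 55 + 165 = 232.
Step 2: q^n = 2^11 = 2048.
Step 3: Hamming bound ⌊q^n / V_q(n,t)⌋ = ⌊2048/232⌋ = 8.
Step 4: Compare |C| = 4 to 8: satisfied.
The claimed |C| lies below the Hamming bound.


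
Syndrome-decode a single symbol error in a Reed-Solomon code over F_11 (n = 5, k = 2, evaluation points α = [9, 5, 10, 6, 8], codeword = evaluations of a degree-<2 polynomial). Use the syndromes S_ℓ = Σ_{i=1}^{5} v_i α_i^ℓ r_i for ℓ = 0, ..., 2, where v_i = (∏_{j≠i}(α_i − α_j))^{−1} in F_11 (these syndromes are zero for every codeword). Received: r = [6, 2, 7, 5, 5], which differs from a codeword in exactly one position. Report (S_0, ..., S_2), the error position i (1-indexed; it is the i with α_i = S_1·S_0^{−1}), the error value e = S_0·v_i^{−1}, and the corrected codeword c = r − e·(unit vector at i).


S = (10, 5, 8), error at position 4, error magnitude e = 2, c = [6, 2, 7, 3, 5].

Step 1: column multipliers v_i = (∏_{j≠i}(α_i − α_j))^{−1} mod 11.
  i = 1 (α = 9): (9−5)(9−10)(9−6)(9−8) = 4·(−1)·3·1 = −12 ≡ 10, so v_1 = 10^{−1} = 10 (mod 11).
  i = 2 (α = 5): (5−9)(5−10)(5−6)(5−8) = (−4)·(−5)·(−1)·(−3) = 60 ≡ 5, so v_2 = 5^{−1} = 9 (mod 11).
  i = 3 (α = 10): (10−9)(10−5)(10−6)(10−8) = 1·5·4·2 = 40 ≡ 7, so v_3 = 7^{−1} = 8 (mod 11).
  i = 4 (α = 6): (6−9)(6−5)(6−10)(6−8) = (−3)·1·(−4)·(−2) = −24 ≡ 9, so v_4 = 9^{−1} = 5 (mod 11).
  i = 5 (α = 8): (8−9)(8−5)(8−10)(8−6) = (−1)·3·(−2)·2 = 12 ≡ 1, so v_5 = 1^{−1} = 1 (mod 11).
  v = [10, 9, 8, 5, 1].
Step 2: syndromes of r = [6, 2, 7, 5, 5] (all sums mod 11).
  S_0 = Σ v_i r_i = 10·6 + 9·2 + 8·7 + 5·5 + 1·5 = 164 ≡ 10.
  S_1 = Σ v_i α_i r_i = 10·9·6 + 9·5·2 + 8·10·7 + 5·6·5 + 1·8·5 = 1380 ≡ 5.
  α_i^2 mod 11 = [4, 3, 1, 3, 9].
  S_2 = Σ v_i α_i^2 r_i = 10·4·6 + 9·3·2 + 8·1·7 + 5·3·5 + 1·9·5 = 470 ≡ 8.
  S = (10, 5, 8) ≠ 0, so r is not a codeword (an error is present).
Step 3: locate the error. For a single error e at position i, S_ℓ = v_i·e·α_i^ℓ, so α_err = S_1/S_0.
  S_0^{−1} = 10^{−1} = 10 (mod 11), so α_err = 5·10 = 50 ≡ 6 = α_4. Error position i = 4.
  Consistency check: S_2/S_1 = 8·9 = 72 ≡ 6 = α_err ✓ (single-error assumption holds).
Step 4: error magnitude e = S_0/v_4 = S_0·∏_{j≠4}(α_4 − α_j) = 10·9 = 90 ≡ 2 (mod 11).
Step 5: correct position 4: c_4 = r_4 − e = 5 − 2 ≡ 3 (mod 11). Hence c = [6, 2, 7, 3, 5].
  Check: interpolating c through the α_i gives m(x) = 8 + 1·x (degree < 2) with m(α_i) = c_i for every i, so c is indeed a codeword.


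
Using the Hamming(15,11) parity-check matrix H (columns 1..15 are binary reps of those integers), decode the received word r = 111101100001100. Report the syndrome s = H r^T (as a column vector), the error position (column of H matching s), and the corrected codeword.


s = (0, 1, 0, 0)^T, error position = 4, corrected codeword c = 111001100001100

Compute s = H r^T mod 2 one row at a time:
  s_1 = 0 + 0 + 0 + 0 + 1 + 1 + 0 + 0 = 2 ≡ 0 (mod 2).
  s_2 = 1 + 0 + 1 + 1 + 1 + 1 + 0 + 0 = 5 ≡ 1 (mod 2).
  s_3 = 1 + 1 + 1 + 1 + 0 + 0 + 0 + 0 = 4 ≡ 0 (mod 2).
  s_4 = 1 + 1 + 0 + 1 + 0 + 0 + 1 + 0 = 4 ≡ 0 (mod 2).
s = (0, 1, 0, 0)^T — this equals column 4 of H (binary 0100), so error is at position 4.
Correct: flip bit 4 of r = 111101100001100 to get c = 111001100001100.


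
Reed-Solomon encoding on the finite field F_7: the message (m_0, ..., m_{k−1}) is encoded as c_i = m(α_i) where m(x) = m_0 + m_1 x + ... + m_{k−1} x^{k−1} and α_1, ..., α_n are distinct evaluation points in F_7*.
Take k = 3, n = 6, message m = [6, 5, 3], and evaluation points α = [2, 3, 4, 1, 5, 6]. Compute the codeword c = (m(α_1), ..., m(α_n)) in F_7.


c = [0, 6, 4, 0, 1, 4]

Message polynomial: m(x) = 6 + 5·x + 3·x^2 (mod 7).
For each evaluation point α_i, compute m(α_i) mod 7:
  α_1 = 2: Horner steps 3 → 4 → 0, so m(2) = 0.
  α_2 = 3: Horner steps 3 → 0 → 6, so m(3) = 6.
  α_3 = 4: Horner steps 3 → 3 → 4, so m(4) = 4.
  α_4 = 1: Horner steps 3 → 1 → 0, so m(1) = 0.
  α_5 = 5: Horner steps 3 → 6 → 1, so m(5) = 1.
  α_6 = 6: Horner steps 3 → 2 → 4, so m(6) = 4.
Codeword c = [0, 6, 4, 0, 1, 4] ∈ F_7^6.


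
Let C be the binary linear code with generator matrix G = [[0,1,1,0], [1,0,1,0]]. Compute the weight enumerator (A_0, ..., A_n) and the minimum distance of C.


Weight distribution: A_0 = 1, A_2 = 3. Minimum distance d = 2.

Enumerate all 2^2 = 4 messages m ∈ F_2^2.
For each, compute codeword c = mG in F_2^4, then tally its weight.
  m = 00 → c = 0000, weight = 0.
  m = 10 → c = 0110, weight = 2.
  m = 01 → c = 1010, weight = 2.
  m = 11 → c = 1100, weight = 2.
Tally weights:
  weight 0: 1 codewords.
  weight 2: 3 codewords.
Minimum distance d = smallest w > 0 with A_w > 0 = 2.
Sanity: Σ A_w = 4 = 2^2 = 4 ✓.


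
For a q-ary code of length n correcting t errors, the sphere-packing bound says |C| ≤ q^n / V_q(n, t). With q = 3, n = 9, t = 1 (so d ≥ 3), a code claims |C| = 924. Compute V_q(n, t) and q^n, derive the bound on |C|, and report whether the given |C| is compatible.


V_q(n, t) = 19, q^n = 19683, Hamming bound = 1035, |C| = 924 ≤ bound (satisfied).

Step 1: Compute V_q(n, t) = Σ_{j=0}^1 C(n, j) (q−1)^j.
  j = 0: C(9,0)·(2)^0 = 1·1 = 1.
  j = 1: C(9,1)·(2)^1 = 9·2 = 18.
  V_q(n, t) = 1 + 18 = 19.
Step 2: q^n = 3^9 = 19683.
Step 3: Hamming bound ⌊q^n / V_q(n,t)⌋ = ⌊19683/19⌋ = 1035.
Step 4: Compare |C| = 924 to 1035: satisfied.
The claimed |C| lies below the Hamming bound.


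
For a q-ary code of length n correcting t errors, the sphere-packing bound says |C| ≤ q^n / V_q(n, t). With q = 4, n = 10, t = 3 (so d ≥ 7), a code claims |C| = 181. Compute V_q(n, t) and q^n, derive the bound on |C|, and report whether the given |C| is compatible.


V_q(n, t) = 3676, q^n = 1048576, Hamming bound = 285, |C| = 181 ≤ bound (satisfied).

Step 1: Compute V_q(n, t) = Σ_{j=0}^3 C(n, j) (q−1)^j.
  j = 0: C(10,0)·(3)^0 = 1·1 = 1.
  j = 1: C(10,1)·(3)^1 = 10·3 = 30.
  j = 2: C(10,2)·(3)^2 = 45·9 = 405.
  j = 3: C(10,3)·(3)^3 = 120·27 = 3240.
  V_q(n, t) = 1 + 30 + 405 + 3240 = 3676.
Step 2: q^n = 4^10 = 1048576.
Step 3: Hamming bound ⌊q^n / V_q(n,t)⌋ = ⌊1048576/3676⌋ = 285.
Step 4: Compare |C| = 181 to 285: satisfied.
The claimed |C| lies below the Hamming bound.


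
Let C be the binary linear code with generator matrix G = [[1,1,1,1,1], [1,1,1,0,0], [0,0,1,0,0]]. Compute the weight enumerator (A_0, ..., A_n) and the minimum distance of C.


Weight distribution: A_0 = 1, A_1 = 1, A_2 = 2, A_3 = 2, A_4 = 1, A_5 = 1. Minimum distance d = 1.

Enumerate all 2^3 = 8 messages m ∈ F_2^3.
For each, compute codeword c = mG in F_2^5, then tally its weight.
  m = 000 → c = 00000, weight = 0.
  m = 100 → c = 11111, weight = 5.
  m = 010 → c = 11100, weight = 3.
  m = 110 → c = 00011, weight = 2.
  m = 001 → c = 00100, weight = 1.
  m = 101 → c = 11011, weight = 4.
  m = 011 → c = 11000, weight = 2.
  m = 111 → c = 00111, weight = 3.
Tally weights:
  weight 0: 1 codewords.
  weight 1: 1 codewords.
  weight 2: 2 codewords.
  weight 3: 2 codewords.
  weight 4: 1 codewords.
  weight 5: 1 codewords.
Minimum distance d = smallest w > 0 with A_w > 0 = 1.
Sanity: Σ A_w = 8 = 2^3 = 8 ✓.


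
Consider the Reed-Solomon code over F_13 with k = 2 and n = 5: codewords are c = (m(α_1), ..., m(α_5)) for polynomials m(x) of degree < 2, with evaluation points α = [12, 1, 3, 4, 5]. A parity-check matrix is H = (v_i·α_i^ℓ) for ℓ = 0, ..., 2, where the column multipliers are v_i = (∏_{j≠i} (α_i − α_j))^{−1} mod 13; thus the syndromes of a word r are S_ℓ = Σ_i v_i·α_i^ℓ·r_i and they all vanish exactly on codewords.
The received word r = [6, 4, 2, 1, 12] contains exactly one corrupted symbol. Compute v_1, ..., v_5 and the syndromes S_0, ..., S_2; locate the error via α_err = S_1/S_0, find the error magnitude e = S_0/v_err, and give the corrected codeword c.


S = (10, 11, 3), error at position 5, error magnitude e = 12, c = [6, 4, 2, 1, 0].

Step 1: column multipliers v_i = (∏_{j≠i}(α_i − α_j))^{−1} mod 13.
  i = 1 (α = 12): (12−1)(12−3)(12−4)(12−5) = 11·9·8·7 = 5544 ≡ 6, so v_1 = 6^{−1} = 11 (mod 13).
  i = 2 (α = 1): (1−12)(1−3)(1−4)(1−5) = (−11)·(−2)·(−3)·(−4) = 264 ≡ 4, so v_2 = 4^{−1} = 10 (mod 13).
  i = 3 (α = 3): (3−12)(3−1)(3−4)(3−5) = (−9)·2·(−1)·(−2) = −36 ≡ 3, so v_3 = 3^{−1} = 9 (mod 13).
  i = 4 (α = 4): (4−12)(4−1)(4−3)(4−5) = (−8)·3·1·(−1) = 24 ≡ 11, so v_4 = 11^{−1} = 6 (mod 13).
  i = 5 (α = 5): (5−12)(5−1)(5−3)(5−4) = (−7)·4·2·1 = −56 ≡ 9, so v_5 = 9^{−1} = 3 (mod 13).
  v = [11, 10, 9, 6, 3].
Step 2: syndromes of r = [6, 4, 2, 1, 12] (all sums mod 13).
  S_0 = Σ v_i r_i = 11·6 + 10·4 + 9·2 + 6·1 + 3·12 = 166 ≡ 10.
  S_1 = Σ v_i α_i r_i = 11·12·6 + 10·1·4 + 9·3·2 + 6·4·1 + 3·5·12 = 1090 ≡ 11.
  α_i^2 mod 13 = [1, 1, 9, 3, 12].
  S_2 = Σ v_i α_i^2 r_i = 11·1·6 + 10·1·4 + 9·9·2 + 6·3·1 + 3·12·12 = 718 ≡ 3.
  S = (10, 11, 3) ≠ 0, so r is not a codeword (an error is present).
Step 3: locate the error. For a single error e at position i, S_ℓ = v_i·e·α_i^ℓ, so α_err = S_1/S_0.
  S_0^{−1} = 10^{−1} = 4 (mod 13), so α_err = 11·4 = 44 ≡ 5 = α_5. Error position i = 5.
  Consistency check: S_2/S_1 = 3·6 = 18 ≡ 5 = α_err ✓ (single-error assumption holds).
Step 4: error magnitude e = S_0/v_5 = S_0·∏_{j≠5}(α_5 − α_j) = 10·9 = 90 ≡ 12 (mod 13).
Step 5: correct position 5: c_5 = r_5 − e = 12 − 12 ≡ 0 (mod 13). Hence c = [6, 4, 2, 1, 0].
  Check: interpolating c through the α_i gives m(x) = 5 + 12·x (degree < 2) with m(α_i) = c_i for every i, so c is indeed a codeword.


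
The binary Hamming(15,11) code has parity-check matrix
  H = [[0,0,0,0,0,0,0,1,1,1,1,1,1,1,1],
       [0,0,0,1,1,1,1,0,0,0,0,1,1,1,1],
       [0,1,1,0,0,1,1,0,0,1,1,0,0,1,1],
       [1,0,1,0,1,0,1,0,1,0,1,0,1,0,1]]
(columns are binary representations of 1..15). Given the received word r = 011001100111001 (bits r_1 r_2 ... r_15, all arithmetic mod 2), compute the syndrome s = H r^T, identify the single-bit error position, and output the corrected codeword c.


s = (0, 0, 1, 0)^T, error position = 2, corrected codeword c = 001001100111001

Compute s = H r^T mod 2 one row at a time:
  s_1 = 0 + 0 + 1 + 1 + 1 + 0 + 0 + 1 = 4 ≡ 0 (mod 2).
  s_2 = 0 + 0 + 1 + 1 + 1 + 0 + 0 + 1 = 4 ≡ 0 (mod 2).
  s_3 = 1 + 1 + 1 + 1 + 1 + 1 + 0 + 1 = 7 ≡ 1 (mod 2).
  s_4 = 0 + 1 + 0 + 1 + 0 + 1 + 0 + 1 = 4 ≡ 0 (mod 2).
s = (0, 0, 1, 0)^T — this equals column 2 of H (binary 0010), so error is at position 2.
Correct: flip bit 2 of r = 011001100111001 to get c = 001001100111001.
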